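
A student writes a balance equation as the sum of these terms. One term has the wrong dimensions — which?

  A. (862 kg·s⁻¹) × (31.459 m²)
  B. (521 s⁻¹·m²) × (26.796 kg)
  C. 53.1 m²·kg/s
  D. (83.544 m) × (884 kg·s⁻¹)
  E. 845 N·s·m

Dimensions:
  A. [kg·s⁻¹] · [m²] = kg·m²·s⁻¹
  B. [m²·s⁻¹] · [kg] = kg·m²·s⁻¹
  C. kg·m²·s⁻¹
  D. [m] · [kg·s⁻¹] = kg·m·s⁻¹
  E. N·m·s = kg·m·s⁻²·m·s = kg·m²·s⁻¹
All reduce to kg·m²·s⁻¹ except D., which is kg·m·s⁻¹.

D.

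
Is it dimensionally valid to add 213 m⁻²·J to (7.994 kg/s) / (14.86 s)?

Yes

Reduce each to base SI dimensions:
  213 m⁻²·J:  J·m⁻² = N·m·m⁻² = kg·s⁻²
  (7.994 kg/s) / (14.86 s):  [kg·s⁻¹] / [s] = kg·s⁻²
Both are kg·s⁻², so they have the same dimensions and can be added.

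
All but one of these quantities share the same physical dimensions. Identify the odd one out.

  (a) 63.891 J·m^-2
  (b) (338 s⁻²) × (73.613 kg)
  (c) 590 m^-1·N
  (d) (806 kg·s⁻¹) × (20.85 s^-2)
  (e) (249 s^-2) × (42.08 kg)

(d)

Reduce each to base SI dimensions:
  (a) J·m⁻² = N·m·m⁻² = kg·s⁻²
  (b) [s⁻²] · [kg] = kg·s⁻²
  (c) N·m⁻¹ = kg·m·s⁻²·m⁻¹ = kg·s⁻²
  (d) [kg·s⁻¹] · [s⁻²] = kg·s⁻³
  (e) [s⁻²] · [kg] = kg·s⁻²
All reduce to kg·s⁻² except (d), which is kg·s⁻³.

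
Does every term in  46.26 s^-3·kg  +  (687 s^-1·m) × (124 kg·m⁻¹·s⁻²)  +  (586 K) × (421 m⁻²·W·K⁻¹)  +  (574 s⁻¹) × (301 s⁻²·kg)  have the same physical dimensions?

Expand each in SI base units:
  46.26 s^-3·kg:  kg·s⁻³
  (687 s^-1·m) × (124 kg·m⁻¹·s⁻²):  [m·s⁻¹] · [kg·m⁻¹·s⁻²] = kg·s⁻³
  (586 K) × (421 m⁻²·W·K⁻¹):  [K] · [kg·s⁻³·K⁻¹] = kg·s⁻³
  (574 s⁻¹) × (301 s⁻²·kg):  [s⁻¹] · [kg·s⁻²] = kg·s⁻³
Every term reduces to kg·s⁻³.

Yes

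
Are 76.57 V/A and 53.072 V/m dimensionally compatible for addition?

Work out the base dimensions of each:
  76.57 V/A:  V·A⁻¹ = J·C⁻¹·A⁻¹ = kg·m²·s⁻³·A⁻²
  53.072 V/m:  V·m⁻¹ = J·C⁻¹·m⁻¹ = kg·m·s⁻³·A⁻¹
kg·m²·s⁻³·A⁻² ≠ kg·m·s⁻³·A⁻¹, so they cannot be added.

No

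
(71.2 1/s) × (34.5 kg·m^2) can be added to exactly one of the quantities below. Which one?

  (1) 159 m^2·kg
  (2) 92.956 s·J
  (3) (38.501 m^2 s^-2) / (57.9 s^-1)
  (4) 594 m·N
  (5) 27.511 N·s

(2)

Reference: [s⁻¹] · [kg·m²] = kg·m²·s⁻¹.
Each option:
  (1) kg·m²
  (2) J·s = N·m·s = kg·m²·s⁻¹  ← same
  (3) [m²·s⁻²] / [s⁻¹] = m²·s⁻¹
  (4) N·m = kg·m·s⁻²·m = kg·m²·s⁻²
  (5) N·s = kg·m·s⁻²·s = kg·m·s⁻¹
Only (2) matches kg·m²·s⁻¹.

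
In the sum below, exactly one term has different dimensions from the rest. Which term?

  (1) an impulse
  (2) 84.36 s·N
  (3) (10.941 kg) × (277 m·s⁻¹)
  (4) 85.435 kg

(4)

Expand each in SI base units:
  (1) [impulse] = kg·m·s⁻¹
  (2) N·s = kg·m·s⁻²·s = kg·m·s⁻¹
  (3) [kg] · [m·s⁻¹] = kg·m·s⁻¹
  (4) kg
All reduce to kg·m·s⁻¹ except (4), which is kg.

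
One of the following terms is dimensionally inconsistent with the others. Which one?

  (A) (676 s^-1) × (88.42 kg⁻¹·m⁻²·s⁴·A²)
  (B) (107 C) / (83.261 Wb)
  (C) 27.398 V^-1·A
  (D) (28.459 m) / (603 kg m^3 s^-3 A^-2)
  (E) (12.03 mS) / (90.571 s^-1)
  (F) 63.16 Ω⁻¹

Work out the base dimensions of each:
  (A) [s⁻¹] · [kg⁻¹·m⁻²·s⁴·A²] = kg⁻¹·m⁻²·s³·A²
  (B) [s·A] / [kg·m²·s⁻²·A⁻¹] = kg⁻¹·m⁻²·s³·A²
  (C) A·V⁻¹ = A·(J·C⁻¹)⁻¹ = kg⁻¹·m⁻²·s³·A²
  (D) [m] / [kg·m³·s⁻³·A⁻²] = kg⁻¹·m⁻²·s³·A²
  (E) [kg⁻¹·m⁻²·s³·A²] / [s⁻¹] = kg⁻¹·m⁻²·s⁴·A²
  (F) Ω⁻¹ = (V·A⁻¹)⁻¹ = kg⁻¹·m⁻²·s³·A²
All reduce to kg⁻¹·m⁻²·s³·A² except (E), which is kg⁻¹·m⁻²·s⁴·A².

(E)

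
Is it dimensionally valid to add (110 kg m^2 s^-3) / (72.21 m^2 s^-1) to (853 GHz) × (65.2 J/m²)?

Expand each in SI base units:
  (110 kg m^2 s^-3) / (72.21 m^2 s^-1):  [kg·m²·s⁻³] / [m²·s⁻¹] = kg·s⁻²
  (853 GHz) × (65.2 J/m²):  [s⁻¹] · [kg·s⁻²] = kg·s⁻³
kg·s⁻² ≠ kg·s⁻³, so they cannot be added.

No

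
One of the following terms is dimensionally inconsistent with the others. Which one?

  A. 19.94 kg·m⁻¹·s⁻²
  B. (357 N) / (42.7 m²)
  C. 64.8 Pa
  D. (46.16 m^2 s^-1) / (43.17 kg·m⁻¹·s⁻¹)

D.

Expand each in SI base units:
  A. kg·m⁻¹·s⁻²
  B. [kg·m·s⁻²] / [m²] = kg·m⁻¹·s⁻²
  C. Pa = N·m⁻² = kg·m⁻¹·s⁻²
  D. [m²·s⁻¹] / [kg·m⁻¹·s⁻¹] = kg⁻¹·m³
All reduce to kg·m⁻¹·s⁻² except D., which is kg⁻¹·m³.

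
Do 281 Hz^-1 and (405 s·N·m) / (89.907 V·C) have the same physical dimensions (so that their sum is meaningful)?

Work out the base dimensions of each:
  281 Hz^-1:  Hz⁻¹ = (s⁻¹)⁻¹ = s
  (405 s·N·m) / (89.907 V·C):  [kg·m²·s⁻¹] / [kg·m²·s⁻²] = s
Both are s, so they have the same dimensions and can be added.

Yes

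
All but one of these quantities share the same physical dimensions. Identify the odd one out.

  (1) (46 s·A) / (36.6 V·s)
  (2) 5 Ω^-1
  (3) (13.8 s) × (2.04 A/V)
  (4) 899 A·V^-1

In SI base units:
  (1) [s·A] / [kg·m²·s⁻²·A⁻¹] = kg⁻¹·m⁻²·s³·A²
  (2) Ω⁻¹ = (V·A⁻¹)⁻¹ = kg⁻¹·m⁻²·s³·A²
  (3) [s] · [kg⁻¹·m⁻²·s³·A²] = kg⁻¹·m⁻²·s⁴·A²
  (4) A·V⁻¹ = A·(J·C⁻¹)⁻¹ = kg⁻¹·m⁻²·s³·A²
All reduce to kg⁻¹·m⁻²·s³·A² except (3), which is kg⁻¹·m⁻²·s⁴·A².

(3)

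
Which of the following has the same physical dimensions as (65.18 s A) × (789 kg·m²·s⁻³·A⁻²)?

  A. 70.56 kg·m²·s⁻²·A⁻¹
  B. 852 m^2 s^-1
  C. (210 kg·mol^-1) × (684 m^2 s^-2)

A.

Reference: [s·A] · [kg·m²·s⁻³·A⁻²] = kg·m²·s⁻²·A⁻¹.
Each option:
  A. kg·m²·s⁻²·A⁻¹  ← same
  B. m²·s⁻¹
  C. [kg·mol⁻¹] · [m²·s⁻²] = kg·m²·s⁻²·mol⁻¹
Only A. matches kg·m²·s⁻²·A⁻¹.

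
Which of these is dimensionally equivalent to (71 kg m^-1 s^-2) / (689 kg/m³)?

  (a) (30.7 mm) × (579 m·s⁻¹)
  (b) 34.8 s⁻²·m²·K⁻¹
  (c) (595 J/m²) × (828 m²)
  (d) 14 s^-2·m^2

(d)

Reference: [kg·m⁻¹·s⁻²] / [kg·m⁻³] = m²·s⁻².
Each option:
  (a) [m] · [m·s⁻¹] = m²·s⁻¹
  (b) m²·s⁻²·K⁻¹
  (c) [kg·s⁻²] · [m²] = kg·m²·s⁻²
  (d) m²·s⁻²  ← same
Only (d) matches m²·s⁻².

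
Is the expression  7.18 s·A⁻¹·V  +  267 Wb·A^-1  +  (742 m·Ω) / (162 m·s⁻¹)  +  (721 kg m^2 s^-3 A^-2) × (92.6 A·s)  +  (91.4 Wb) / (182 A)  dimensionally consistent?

In SI base units:
  7.18 s·A⁻¹·V:  V·s·A⁻¹ = J·C⁻¹·s·A⁻¹ = kg·m²·s⁻²·A⁻²
  267 Wb·A^-1:  Wb·A⁻¹ = V·s·A⁻¹ = kg·m²·s⁻²·A⁻²
  (742 m·Ω) / (162 m·s⁻¹):  [kg·m³·s⁻³·A⁻²] / [m·s⁻¹] = kg·m²·s⁻²·A⁻²
  (721 kg m^2 s^-3 A^-2) × (92.6 A·s):  [kg·m²·s⁻³·A⁻²] · [s·A] = kg·m²·s⁻²·A⁻¹
  (91.4 Wb) / (182 A):  [kg·m²·s⁻²·A⁻¹] / [A] = kg·m²·s⁻²·A⁻²
The terms do not share a single dimension (kg·m²·s⁻²·A⁻² vs kg·m²·s⁻²·A⁻¹).

No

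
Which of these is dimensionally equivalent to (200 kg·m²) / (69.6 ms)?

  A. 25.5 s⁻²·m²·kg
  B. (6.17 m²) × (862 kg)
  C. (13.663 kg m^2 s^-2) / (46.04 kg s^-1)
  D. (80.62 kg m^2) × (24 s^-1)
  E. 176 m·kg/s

Reference: [kg·m²] / [s] = kg·m²·s⁻¹.
Each option:
  A. kg·m²·s⁻²
  B. [m²] · [kg] = kg·m²
  C. [kg·m²·s⁻²] / [kg·s⁻¹] = m²·s⁻¹
  D. [kg·m²] · [s⁻¹] = kg·m²·s⁻¹  ← same
  E. kg·m·s⁻¹
Only D. matches kg·m²·s⁻¹.

D.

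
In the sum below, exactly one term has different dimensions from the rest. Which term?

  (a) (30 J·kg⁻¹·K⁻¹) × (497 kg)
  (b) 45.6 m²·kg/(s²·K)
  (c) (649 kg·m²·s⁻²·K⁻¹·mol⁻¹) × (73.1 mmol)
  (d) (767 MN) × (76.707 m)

Reduce each to base SI dimensions:
  (a) [m²·s⁻²·K⁻¹] · [kg] = kg·m²·s⁻²·K⁻¹
  (b) kg·m²·s⁻²·K⁻¹
  (c) [kg·m²·s⁻²·K⁻¹·mol⁻¹] · [mol] = kg·m²·s⁻²·K⁻¹
  (d) [kg·m·s⁻²] · [m] = kg·m²·s⁻²
All reduce to kg·m²·s⁻²·K⁻¹ except (d), which is kg·m²·s⁻².

(d)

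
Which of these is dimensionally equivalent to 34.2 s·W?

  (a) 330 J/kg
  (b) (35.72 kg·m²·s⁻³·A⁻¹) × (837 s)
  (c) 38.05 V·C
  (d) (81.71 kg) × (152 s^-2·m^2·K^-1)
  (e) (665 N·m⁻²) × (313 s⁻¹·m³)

Reference: W·s = J·s⁻¹·s = kg·m²·s⁻².
Each option:
  (a) J·kg⁻¹ = N·m·kg⁻¹ = m²·s⁻²
  (b) [kg·m²·s⁻³·A⁻¹] · [s] = kg·m²·s⁻²·A⁻¹
  (c) C·V = s·A·J·C⁻¹ = kg·m²·s⁻²  ← same
  (d) [kg] · [m²·s⁻²·K⁻¹] = kg·m²·s⁻²·K⁻¹
  (e) [kg·m⁻¹·s⁻²] · [m³·s⁻¹] = kg·m²·s⁻³
Only (c) matches kg·m²·s⁻².

(c)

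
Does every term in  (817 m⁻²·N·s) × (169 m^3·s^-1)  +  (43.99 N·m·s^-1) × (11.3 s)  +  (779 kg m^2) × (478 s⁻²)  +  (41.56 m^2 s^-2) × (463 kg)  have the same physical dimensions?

Yes

Expand each in SI base units:
  (817 m⁻²·N·s) × (169 m^3·s^-1):  [kg·m⁻¹·s⁻¹] · [m³·s⁻¹] = kg·m²·s⁻²
  (43.99 N·m·s^-1) × (11.3 s):  [kg·m²·s⁻³] · [s] = kg·m²·s⁻²
  (779 kg m^2) × (478 s⁻²):  [kg·m²] · [s⁻²] = kg·m²·s⁻²
  (41.56 m^2 s^-2) × (463 kg):  [m²·s⁻²] · [kg] = kg·m²·s⁻²
Every term reduces to kg·m²·s⁻².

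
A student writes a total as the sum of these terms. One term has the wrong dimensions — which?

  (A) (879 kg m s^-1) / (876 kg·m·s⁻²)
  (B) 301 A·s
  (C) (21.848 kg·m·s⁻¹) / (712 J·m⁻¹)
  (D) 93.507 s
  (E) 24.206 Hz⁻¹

(B)

Expand each in SI base units:
  (A) [kg·m·s⁻¹] / [kg·m·s⁻²] = s
  (B) A·s = s·A
  (C) [kg·m·s⁻¹] / [kg·m·s⁻²] = s
  (D) s
  (E) Hz⁻¹ = (s⁻¹)⁻¹ = s
All reduce to s except (B), which is s·A.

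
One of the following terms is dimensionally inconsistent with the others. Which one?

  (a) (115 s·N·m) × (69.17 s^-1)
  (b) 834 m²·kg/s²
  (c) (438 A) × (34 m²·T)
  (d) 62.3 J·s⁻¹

(d)

In SI base units:
  (a) [kg·m²·s⁻¹] · [s⁻¹] = kg·m²·s⁻²
  (b) kg·m²·s⁻²
  (c) [A] · [kg·m²·s⁻²·A⁻¹] = kg·m²·s⁻²
  (d) J·s⁻¹ = N·m·s⁻¹ = kg·m²·s⁻³
All reduce to kg·m²·s⁻² except (d), which is kg·m²·s⁻³.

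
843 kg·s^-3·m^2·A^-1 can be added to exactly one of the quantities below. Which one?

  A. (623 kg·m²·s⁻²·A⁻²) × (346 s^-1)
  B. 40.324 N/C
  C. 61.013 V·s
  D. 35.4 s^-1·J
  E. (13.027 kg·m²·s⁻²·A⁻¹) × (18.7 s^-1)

Reference: kg·m²·s⁻³·A⁻¹.
Each option:
  A. [kg·m²·s⁻²·A⁻²] · [s⁻¹] = kg·m²·s⁻³·A⁻²
  B. N·C⁻¹ = kg·m·s⁻²·(s·A)⁻¹ = kg·m·s⁻³·A⁻¹
  C. V·s = J·C⁻¹·s = kg·m²·s⁻²·A⁻¹
  D. J·s⁻¹ = N·m·s⁻¹ = kg·m²·s⁻³
  E. [kg·m²·s⁻²·A⁻¹] · [s⁻¹] = kg·m²·s⁻³·A⁻¹  ← same
Only E. matches kg·m²·s⁻³·A⁻¹.

E.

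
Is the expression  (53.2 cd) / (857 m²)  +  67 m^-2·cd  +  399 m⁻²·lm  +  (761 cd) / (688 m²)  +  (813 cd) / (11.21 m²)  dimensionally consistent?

Yes

Dimensions:
  (53.2 cd) / (857 m²):  [cd] / [m²] = m⁻²·cd
  67 m^-2·cd:  cd·m⁻² = m⁻²·cd
  399 m⁻²·lm:  lm·m⁻² = cd·m⁻² = m⁻²·cd
  (761 cd) / (688 m²):  [cd] / [m²] = m⁻²·cd
  (813 cd) / (11.21 m²):  [cd] / [m²] = m⁻²·cd
Every term reduces to m⁻²·cd.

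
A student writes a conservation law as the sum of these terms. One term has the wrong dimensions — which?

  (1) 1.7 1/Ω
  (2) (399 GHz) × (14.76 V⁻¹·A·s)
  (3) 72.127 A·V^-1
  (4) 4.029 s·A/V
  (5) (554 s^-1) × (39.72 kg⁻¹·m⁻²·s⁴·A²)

(4)

Expand each in SI base units:
  (1) Ω⁻¹ = (V·A⁻¹)⁻¹ = kg⁻¹·m⁻²·s³·A²
  (2) [s⁻¹] · [kg⁻¹·m⁻²·s⁴·A²] = kg⁻¹·m⁻²·s³·A²
  (3) A·V⁻¹ = A·(J·C⁻¹)⁻¹ = kg⁻¹·m⁻²·s³·A²
  (4) A·s·V⁻¹ = A·s·(J·C⁻¹)⁻¹ = kg⁻¹·m⁻²·s⁴·A²
  (5) [s⁻¹] · [kg⁻¹·m⁻²·s⁴·A²] = kg⁻¹·m⁻²·s³·A²
All reduce to kg⁻¹·m⁻²·s³·A² except (4), which is kg⁻¹·m⁻²·s⁴·A².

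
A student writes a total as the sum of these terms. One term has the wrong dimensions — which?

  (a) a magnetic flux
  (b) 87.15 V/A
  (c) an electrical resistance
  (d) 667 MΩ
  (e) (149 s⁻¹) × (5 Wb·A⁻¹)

In SI base units:
  (a) [magnetic flux] = kg·m²·s⁻²·A⁻¹
  (b) V·A⁻¹ = J·C⁻¹·A⁻¹ = kg·m²·s⁻³·A⁻²
  (c) [electrical resistance] = kg·m²·s⁻³·A⁻²
  (d) Ω = V·A⁻¹ = kg·m²·s⁻³·A⁻²
  (e) [s⁻¹] · [kg·m²·s⁻²·A⁻²] = kg·m²·s⁻³·A⁻²
All reduce to kg·m²·s⁻³·A⁻² except (a), which is kg·m²·s⁻²·A⁻¹.

(a)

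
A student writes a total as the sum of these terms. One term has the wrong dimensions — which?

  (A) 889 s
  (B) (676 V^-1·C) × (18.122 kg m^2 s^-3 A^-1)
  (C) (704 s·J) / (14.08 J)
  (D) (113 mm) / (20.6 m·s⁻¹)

(B)

Expand each in SI base units:
  (A) s
  (B) [kg⁻¹·m⁻²·s⁴·A²] · [kg·m²·s⁻³·A⁻¹] = s·A
  (C) [kg·m²·s⁻¹] / [kg·m²·s⁻²] = s
  (D) [m] / [m·s⁻¹] = s
All reduce to s except (B), which is s·A.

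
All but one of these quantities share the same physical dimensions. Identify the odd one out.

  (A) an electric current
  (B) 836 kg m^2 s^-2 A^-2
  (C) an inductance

(A)

Reduce each to base SI dimensions:
  (A) [electric current] = A
  (B) kg·m²·s⁻²·A⁻²
  (C) [inductance] = kg·m²·s⁻²·A⁻²
All reduce to kg·m²·s⁻²·A⁻² except (A), which is A.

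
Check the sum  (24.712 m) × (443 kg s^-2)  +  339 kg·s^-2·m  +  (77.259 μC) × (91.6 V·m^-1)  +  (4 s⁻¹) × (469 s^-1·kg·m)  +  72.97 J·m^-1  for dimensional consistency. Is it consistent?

Yes

In SI base units:
  (24.712 m) × (443 kg s^-2):  [m] · [kg·s⁻²] = kg·m·s⁻²
  339 kg·s^-2·m:  kg·m·s⁻²
  (77.259 μC) × (91.6 V·m^-1):  [s·A] · [kg·m·s⁻³·A⁻¹] = kg·m·s⁻²
  (4 s⁻¹) × (469 s^-1·kg·m):  [s⁻¹] · [kg·m·s⁻¹] = kg·m·s⁻²
  72.97 J·m^-1:  J·m⁻¹ = N·m·m⁻¹ = kg·m·s⁻²
Every term reduces to kg·m·s⁻².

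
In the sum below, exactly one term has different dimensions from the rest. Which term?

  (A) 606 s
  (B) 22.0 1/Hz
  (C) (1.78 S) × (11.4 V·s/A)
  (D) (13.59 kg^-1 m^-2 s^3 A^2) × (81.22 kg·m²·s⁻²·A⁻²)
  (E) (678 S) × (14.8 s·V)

Work out the base dimensions of each:
  (A) s
  (B) Hz⁻¹ = (s⁻¹)⁻¹ = s
  (C) [kg⁻¹·m⁻²·s³·A²] · [kg·m²·s⁻²·A⁻²] = s
  (D) [kg⁻¹·m⁻²·s³·A²] · [kg·m²·s⁻²·A⁻²] = s
  (E) [kg⁻¹·m⁻²·s³·A²] · [kg·m²·s⁻²·A⁻¹] = s·A
All reduce to s except (E), which is s·A.

(E)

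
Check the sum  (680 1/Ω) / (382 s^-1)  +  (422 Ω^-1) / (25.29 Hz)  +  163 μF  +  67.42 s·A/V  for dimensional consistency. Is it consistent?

Work out the base dimensions of each:
  (680 1/Ω) / (382 s^-1):  [kg⁻¹·m⁻²·s³·A²] / [s⁻¹] = kg⁻¹·m⁻²·s⁴·A²
  (422 Ω^-1) / (25.29 Hz):  [kg⁻¹·m⁻²·s³·A²] / [s⁻¹] = kg⁻¹·m⁻²·s⁴·A²
  163 μF:  F = C·V⁻¹ = kg⁻¹·m⁻²·s⁴·A²
  67.42 s·A/V:  A·s·V⁻¹ = A·s·(J·C⁻¹)⁻¹ = kg⁻¹·m⁻²·s⁴·A²
Every term reduces to kg⁻¹·m⁻²·s⁴·A².

Yes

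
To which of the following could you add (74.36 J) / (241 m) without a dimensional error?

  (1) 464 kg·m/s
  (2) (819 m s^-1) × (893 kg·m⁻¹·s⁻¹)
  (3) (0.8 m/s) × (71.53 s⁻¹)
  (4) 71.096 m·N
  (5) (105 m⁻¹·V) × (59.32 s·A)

(5)

Reference: [kg·m²·s⁻²] / [m] = kg·m·s⁻².
Each option:
  (1) kg·m·s⁻¹
  (2) [m·s⁻¹] · [kg·m⁻¹·s⁻¹] = kg·s⁻²
  (3) [m·s⁻¹] · [s⁻¹] = m·s⁻²
  (4) N·m = kg·m·s⁻²·m = kg·m²·s⁻²
  (5) [kg·m·s⁻³·A⁻¹] · [s·A] = kg·m·s⁻²  ← same
Only (5) matches kg·m·s⁻².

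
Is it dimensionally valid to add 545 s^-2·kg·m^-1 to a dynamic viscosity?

Expand each in SI base units:
  545 s^-2·kg·m^-1:  kg·m⁻¹·s⁻²
  a dynamic viscosity:  [dynamic viscosity] = kg·m⁻¹·s⁻¹
kg·m⁻¹·s⁻² ≠ kg·m⁻¹·s⁻¹, so they cannot be added.

No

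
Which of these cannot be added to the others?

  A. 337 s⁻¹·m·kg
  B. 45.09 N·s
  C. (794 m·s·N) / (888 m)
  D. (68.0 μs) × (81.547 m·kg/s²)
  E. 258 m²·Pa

Work out the base dimensions of each:
  A. kg·m·s⁻¹
  B. N·s = kg·m·s⁻²·s = kg·m·s⁻¹
  C. [kg·m²·s⁻¹] / [m] = kg·m·s⁻¹
  D. [s] · [kg·m·s⁻²] = kg·m·s⁻¹
  E. Pa·m² = N·m⁻²·m² = kg·m·s⁻²
All reduce to kg·m·s⁻¹ except E., which is kg·m·s⁻².

E.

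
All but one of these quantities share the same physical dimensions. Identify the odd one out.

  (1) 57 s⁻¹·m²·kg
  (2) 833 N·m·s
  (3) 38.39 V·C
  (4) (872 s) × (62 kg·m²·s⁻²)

Work out the base dimensions of each:
  (1) kg·m²·s⁻¹
  (2) N·m·s = kg·m·s⁻²·m·s = kg·m²·s⁻¹
  (3) C·V = s·A·J·C⁻¹ = kg·m²·s⁻²
  (4) [s] · [kg·m²·s⁻²] = kg·m²·s⁻¹
All reduce to kg·m²·s⁻¹ except (3), which is kg·m²·s⁻².

(3)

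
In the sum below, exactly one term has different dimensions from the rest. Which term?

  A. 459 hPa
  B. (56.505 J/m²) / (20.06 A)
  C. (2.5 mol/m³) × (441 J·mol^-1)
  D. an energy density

Work out the base dimensions of each:
  A. Pa = N·m⁻² = kg·m⁻¹·s⁻²
  B. [kg·s⁻²] / [A] = kg·s⁻²·A⁻¹
  C. [m⁻³·mol] · [kg·m²·s⁻²·mol⁻¹] = kg·m⁻¹·s⁻²
  D. [energy density] = kg·m⁻¹·s⁻²
All reduce to kg·m⁻¹·s⁻² except B., which is kg·s⁻²·A⁻¹.

B.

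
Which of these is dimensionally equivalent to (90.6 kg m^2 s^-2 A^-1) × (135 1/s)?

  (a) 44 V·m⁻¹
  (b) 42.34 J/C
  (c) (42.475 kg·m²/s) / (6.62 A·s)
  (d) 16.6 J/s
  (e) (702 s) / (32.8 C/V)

(b)

Reference: [kg·m²·s⁻²·A⁻¹] · [s⁻¹] = kg·m²·s⁻³·A⁻¹.
Each option:
  (a) V·m⁻¹ = J·C⁻¹·m⁻¹ = kg·m·s⁻³·A⁻¹
  (b) J·C⁻¹ = N·m·(s·A)⁻¹ = kg·m²·s⁻³·A⁻¹  ← same
  (c) [kg·m²·s⁻¹] / [s·A] = kg·m²·s⁻²·A⁻¹
  (d) J·s⁻¹ = N·m·s⁻¹ = kg·m²·s⁻³
  (e) [s] / [kg⁻¹·m⁻²·s⁴·A²] = kg·m²·s⁻³·A⁻²
Only (b) matches kg·m²·s⁻³·A⁻¹.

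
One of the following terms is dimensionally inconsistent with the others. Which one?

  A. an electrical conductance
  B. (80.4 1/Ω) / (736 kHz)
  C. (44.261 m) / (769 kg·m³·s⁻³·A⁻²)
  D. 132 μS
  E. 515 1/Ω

B.

Reduce each to base SI dimensions:
  A. [electrical conductance] = kg⁻¹·m⁻²·s³·A²
  B. [kg⁻¹·m⁻²·s³·A²] / [s⁻¹] = kg⁻¹·m⁻²·s⁴·A²
  C. [m] / [kg·m³·s⁻³·A⁻²] = kg⁻¹·m⁻²·s³·A²
  D. S = Ω⁻¹ = kg⁻¹·m⁻²·s³·A²
  E. Ω⁻¹ = (V·A⁻¹)⁻¹ = kg⁻¹·m⁻²·s³·A²
All reduce to kg⁻¹·m⁻²·s³·A² except B., which is kg⁻¹·m⁻²·s⁴·A².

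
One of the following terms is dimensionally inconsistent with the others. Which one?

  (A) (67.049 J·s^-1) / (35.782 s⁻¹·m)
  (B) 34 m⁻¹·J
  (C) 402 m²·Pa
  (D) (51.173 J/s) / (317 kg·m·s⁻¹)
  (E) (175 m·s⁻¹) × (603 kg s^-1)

Expand each in SI base units:
  (A) [kg·m²·s⁻³] / [m·s⁻¹] = kg·m·s⁻²
  (B) J·m⁻¹ = N·m·m⁻¹ = kg·m·s⁻²
  (C) Pa·m² = N·m⁻²·m² = kg·m·s⁻²
  (D) [kg·m²·s⁻³] / [kg·m·s⁻¹] = m·s⁻²
  (E) [m·s⁻¹] · [kg·s⁻¹] = kg·m·s⁻²
All reduce to kg·m·s⁻² except (D), which is m·s⁻².

(D)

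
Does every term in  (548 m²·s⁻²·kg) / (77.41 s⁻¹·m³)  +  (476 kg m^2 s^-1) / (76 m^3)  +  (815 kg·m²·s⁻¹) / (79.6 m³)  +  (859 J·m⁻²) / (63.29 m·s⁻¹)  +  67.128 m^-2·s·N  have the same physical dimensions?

Expand each in SI base units:
  (548 m²·s⁻²·kg) / (77.41 s⁻¹·m³):  [kg·m²·s⁻²] / [m³·s⁻¹] = kg·m⁻¹·s⁻¹
  (476 kg m^2 s^-1) / (76 m^3):  [kg·m²·s⁻¹] / [m³] = kg·m⁻¹·s⁻¹
  (815 kg·m²·s⁻¹) / (79.6 m³):  [kg·m²·s⁻¹] / [m³] = kg·m⁻¹·s⁻¹
  (859 J·m⁻²) / (63.29 m·s⁻¹):  [kg·s⁻²] / [m·s⁻¹] = kg·m⁻¹·s⁻¹
  67.128 m^-2·s·N:  N·s·m⁻² = kg·m·s⁻²·s·m⁻² = kg·m⁻¹·s⁻¹
Every term reduces to kg·m⁻¹·s⁻¹.

Yes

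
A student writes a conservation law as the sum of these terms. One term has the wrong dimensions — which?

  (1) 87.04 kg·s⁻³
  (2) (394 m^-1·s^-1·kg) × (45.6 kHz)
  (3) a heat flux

In SI base units:
  (1) kg·s⁻³
  (2) [kg·m⁻¹·s⁻¹] · [s⁻¹] = kg·m⁻¹·s⁻²
  (3) [heat flux] = kg·s⁻³
All reduce to kg·s⁻³ except (2), which is kg·m⁻¹·s⁻².

(2)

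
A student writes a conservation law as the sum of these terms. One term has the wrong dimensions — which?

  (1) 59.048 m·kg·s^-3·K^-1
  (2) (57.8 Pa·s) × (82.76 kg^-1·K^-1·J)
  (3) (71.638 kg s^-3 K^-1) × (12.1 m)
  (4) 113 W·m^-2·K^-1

Expand each in SI base units:
  (1) kg·m·s⁻³·K⁻¹
  (2) [kg·m⁻¹·s⁻¹] · [m²·s⁻²·K⁻¹] = kg·m·s⁻³·K⁻¹
  (3) [kg·s⁻³·K⁻¹] · [m] = kg·m·s⁻³·K⁻¹
  (4) W·m⁻²·K⁻¹ = J·s⁻¹·m⁻²·K⁻¹ = kg·s⁻³·K⁻¹
All reduce to kg·m·s⁻³·K⁻¹ except (4), which is kg·s⁻³·K⁻¹.

(4)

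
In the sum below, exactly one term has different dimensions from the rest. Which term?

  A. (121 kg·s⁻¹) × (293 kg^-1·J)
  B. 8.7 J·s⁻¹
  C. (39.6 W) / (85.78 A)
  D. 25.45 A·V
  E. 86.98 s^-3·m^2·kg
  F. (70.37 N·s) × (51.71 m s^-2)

C.

Reduce each to base SI dimensions:
  A. [kg·s⁻¹] · [m²·s⁻²] = kg·m²·s⁻³
  B. J·s⁻¹ = N·m·s⁻¹ = kg·m²·s⁻³
  C. [kg·m²·s⁻³] / [A] = kg·m²·s⁻³·A⁻¹
  D. V·A = J·C⁻¹·A = kg·m²·s⁻³
  E. kg·m²·s⁻³
  F. [kg·m·s⁻¹] · [m·s⁻²] = kg·m²·s⁻³
All reduce to kg·m²·s⁻³ except C., which is kg·m²·s⁻³·A⁻¹.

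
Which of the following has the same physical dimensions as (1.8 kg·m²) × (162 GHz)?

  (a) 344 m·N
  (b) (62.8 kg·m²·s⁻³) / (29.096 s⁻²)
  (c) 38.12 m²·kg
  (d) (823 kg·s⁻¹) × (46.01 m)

Reference: [kg·m²] · [s⁻¹] = kg·m²·s⁻¹.
Each option:
  (a) N·m = kg·m·s⁻²·m = kg·m²·s⁻²
  (b) [kg·m²·s⁻³] / [s⁻²] = kg·m²·s⁻¹  ← same
  (c) kg·m²
  (d) [kg·s⁻¹] · [m] = kg·m·s⁻¹
Only (b) matches kg·m²·s⁻¹.

(b)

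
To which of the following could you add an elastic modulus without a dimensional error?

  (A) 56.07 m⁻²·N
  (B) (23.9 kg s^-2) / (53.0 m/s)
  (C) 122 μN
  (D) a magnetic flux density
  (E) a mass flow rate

Reference: [elastic modulus] = kg·m⁻¹·s⁻².
Each option:
  (A) N·m⁻² = kg·m·s⁻²·m⁻² = kg·m⁻¹·s⁻²  ← same
  (B) [kg·s⁻²] / [m·s⁻¹] = kg·m⁻¹·s⁻¹
  (C) N = kg·m·s⁻²
  (D) [magnetic flux density] = kg·s⁻²·A⁻¹
  (E) [mass flow rate] = kg·s⁻¹
Only (A) matches kg·m⁻¹·s⁻².

(A)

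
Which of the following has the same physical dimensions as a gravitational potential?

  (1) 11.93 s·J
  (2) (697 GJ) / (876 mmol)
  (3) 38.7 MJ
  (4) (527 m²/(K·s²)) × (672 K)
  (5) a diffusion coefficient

(4)

Reference: [gravitational potential] = m²·s⁻².
Each option:
  (1) J·s = N·m·s = kg·m²·s⁻¹
  (2) [kg·m²·s⁻²] / [mol] = kg·m²·s⁻²·mol⁻¹
  (3) J = N·m = kg·m²·s⁻²
  (4) [m²·s⁻²·K⁻¹] · [K] = m²·s⁻²  ← same
  (5) [diffusion coefficient] = m²·s⁻¹
Only (4) matches m²·s⁻².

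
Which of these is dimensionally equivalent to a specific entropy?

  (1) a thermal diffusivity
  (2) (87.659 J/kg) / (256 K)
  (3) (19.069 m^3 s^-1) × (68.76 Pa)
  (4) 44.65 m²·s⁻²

(2)

Reference: [specific entropy] = m²·s⁻²·K⁻¹.
Each option:
  (1) [thermal diffusivity] = m²·s⁻¹
  (2) [m²·s⁻²] / [K] = m²·s⁻²·K⁻¹  ← same
  (3) [m³·s⁻¹] · [kg·m⁻¹·s⁻²] = kg·m²·s⁻³
  (4) m²·s⁻²
Only (2) matches m²·s⁻²·K⁻¹.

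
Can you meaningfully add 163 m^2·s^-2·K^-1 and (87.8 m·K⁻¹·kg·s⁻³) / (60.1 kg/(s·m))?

Dimensions:
  163 m^2·s^-2·K^-1:  m²·s⁻²·K⁻¹
  (87.8 m·K⁻¹·kg·s⁻³) / (60.1 kg/(s·m)):  [kg·m·s⁻³·K⁻¹] / [kg·m⁻¹·s⁻¹] = m²·s⁻²·K⁻¹
Both are m²·s⁻²·K⁻¹, so they have the same dimensions and can be added.

Yes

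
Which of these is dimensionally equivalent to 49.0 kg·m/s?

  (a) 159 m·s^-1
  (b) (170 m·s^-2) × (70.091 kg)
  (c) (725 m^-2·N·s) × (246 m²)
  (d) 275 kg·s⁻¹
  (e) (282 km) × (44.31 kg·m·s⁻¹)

Reference: kg·m·s⁻¹.
Each option:
  (a) m·s⁻¹
  (b) [m·s⁻²] · [kg] = kg·m·s⁻²
  (c) [kg·m⁻¹·s⁻¹] · [m²] = kg·m·s⁻¹  ← same
  (d) kg·s⁻¹
  (e) [m] · [kg·m·s⁻¹] = kg·m²·s⁻¹
Only (c) matches kg·m·s⁻¹.

(c)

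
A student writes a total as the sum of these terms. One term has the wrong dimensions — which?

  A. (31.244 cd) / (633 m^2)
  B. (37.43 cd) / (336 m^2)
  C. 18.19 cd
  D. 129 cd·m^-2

In SI base units:
  A. [cd] / [m²] = m⁻²·cd
  B. [cd] / [m²] = m⁻²·cd
  C. cd
  D. cd·m⁻² = m⁻²·cd
All reduce to m⁻²·cd except C., which is cd.

C.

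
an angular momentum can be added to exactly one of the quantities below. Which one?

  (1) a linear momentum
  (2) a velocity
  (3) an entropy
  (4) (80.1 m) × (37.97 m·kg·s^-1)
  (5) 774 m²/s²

(4)

Reference: [angular momentum] = kg·m²·s⁻¹.
Each option:
  (1) [linear momentum] = kg·m·s⁻¹
  (2) [velocity] = m·s⁻¹
  (3) [entropy] = kg·m²·s⁻²·K⁻¹
  (4) [m] · [kg·m·s⁻¹] = kg·m²·s⁻¹  ← same
  (5) m²·s⁻²
Only (4) matches kg·m²·s⁻¹.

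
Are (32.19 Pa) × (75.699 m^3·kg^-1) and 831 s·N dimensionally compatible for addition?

No

Reduce each to base SI dimensions:
  (32.19 Pa) × (75.699 m^3·kg^-1):  [kg·m⁻¹·s⁻²] · [kg⁻¹·m³] = m²·s⁻²
  831 s·N:  N·s = kg·m·s⁻²·s = kg·m·s⁻¹
m²·s⁻² ≠ kg·m·s⁻¹, so they cannot be added.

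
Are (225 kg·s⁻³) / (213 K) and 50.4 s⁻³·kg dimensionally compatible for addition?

Reduce each to base SI dimensions:
  (225 kg·s⁻³) / (213 K):  [kg·s⁻³] / [K] = kg·s⁻³·K⁻¹
  50.4 s⁻³·kg:  kg·s⁻³
kg·s⁻³·K⁻¹ ≠ kg·s⁻³, so they cannot be added.

No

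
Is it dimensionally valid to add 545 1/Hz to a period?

Expand each in SI base units:
  545 1/Hz:  Hz⁻¹ = (s⁻¹)⁻¹ = s
  a period:  [period] = s
Both are s, so they have the same dimensions and can be added.

Yes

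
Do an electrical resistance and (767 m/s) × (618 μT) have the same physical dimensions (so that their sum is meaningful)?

In SI base units:
  an electrical resistance:  [electrical resistance] = kg·m²·s⁻³·A⁻²
  (767 m/s) × (618 μT):  [m·s⁻¹] · [kg·s⁻²·A⁻¹] = kg·m·s⁻³·A⁻¹
kg·m²·s⁻³·A⁻² ≠ kg·m·s⁻³·A⁻¹, so they cannot be added.

No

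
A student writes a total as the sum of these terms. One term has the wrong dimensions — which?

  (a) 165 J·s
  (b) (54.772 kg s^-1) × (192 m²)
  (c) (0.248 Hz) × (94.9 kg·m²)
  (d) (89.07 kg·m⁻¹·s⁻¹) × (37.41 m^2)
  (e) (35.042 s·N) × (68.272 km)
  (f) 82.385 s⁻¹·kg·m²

(d)

Expand each in SI base units:
  (a) J·s = N·m·s = kg·m²·s⁻¹
  (b) [kg·s⁻¹] · [m²] = kg·m²·s⁻¹
  (c) [s⁻¹] · [kg·m²] = kg·m²·s⁻¹
  (d) [kg·m⁻¹·s⁻¹] · [m²] = kg·m·s⁻¹
  (e) [kg·m·s⁻¹] · [m] = kg·m²·s⁻¹
  (f) kg·m²·s⁻¹
All reduce to kg·m²·s⁻¹ except (d), which is kg·m·s⁻¹.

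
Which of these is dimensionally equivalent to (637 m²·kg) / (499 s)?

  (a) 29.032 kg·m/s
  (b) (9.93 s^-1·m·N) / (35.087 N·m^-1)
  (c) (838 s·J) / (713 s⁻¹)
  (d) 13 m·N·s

Reference: [kg·m²] / [s] = kg·m²·s⁻¹.
Each option:
  (a) kg·m·s⁻¹
  (b) [kg·m²·s⁻³] / [kg·s⁻²] = m²·s⁻¹
  (c) [kg·m²·s⁻¹] / [s⁻¹] = kg·m²
  (d) N·m·s = kg·m·s⁻²·m·s = kg·m²·s⁻¹  ← same
Only (d) matches kg·m²·s⁻¹.

(d)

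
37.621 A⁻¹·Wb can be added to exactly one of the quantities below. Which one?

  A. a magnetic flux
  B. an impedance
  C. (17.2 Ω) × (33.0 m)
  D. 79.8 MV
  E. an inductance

E.

Reference: Wb·A⁻¹ = V·s·A⁻¹ = kg·m²·s⁻²·A⁻².
Each option:
  A. [magnetic flux] = kg·m²·s⁻²·A⁻¹
  B. [impedance] = kg·m²·s⁻³·A⁻²
  C. [kg·m²·s⁻³·A⁻²] · [m] = kg·m³·s⁻³·A⁻²
  D. V = J·C⁻¹ = kg·m²·s⁻³·A⁻¹
  E. [inductance] = kg·m²·s⁻²·A⁻²  ← same
Only E. matches kg·m²·s⁻²·A⁻².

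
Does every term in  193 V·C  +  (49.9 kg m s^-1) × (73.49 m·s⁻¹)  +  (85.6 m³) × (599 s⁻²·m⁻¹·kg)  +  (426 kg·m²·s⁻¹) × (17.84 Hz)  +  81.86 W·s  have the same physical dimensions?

Yes

Dimensions:
  193 V·C:  C·V = s·A·J·C⁻¹ = kg·m²·s⁻²
  (49.9 kg m s^-1) × (73.49 m·s⁻¹):  [kg·m·s⁻¹] · [m·s⁻¹] = kg·m²·s⁻²
  (85.6 m³) × (599 s⁻²·m⁻¹·kg):  [m³] · [kg·m⁻¹·s⁻²] = kg·m²·s⁻²
  (426 kg·m²·s⁻¹) × (17.84 Hz):  [kg·m²·s⁻¹] · [s⁻¹] = kg·m²·s⁻²
  81.86 W·s:  W·s = J·s⁻¹·s = kg·m²·s⁻²
Every term reduces to kg·m²·s⁻².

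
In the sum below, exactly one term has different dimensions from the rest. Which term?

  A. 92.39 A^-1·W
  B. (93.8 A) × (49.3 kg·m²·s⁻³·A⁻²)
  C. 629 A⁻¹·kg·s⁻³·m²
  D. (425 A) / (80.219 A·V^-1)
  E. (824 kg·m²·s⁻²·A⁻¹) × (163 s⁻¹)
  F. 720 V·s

F.

Dimensions:
  A. W·A⁻¹ = J·s⁻¹·A⁻¹ = kg·m²·s⁻³·A⁻¹
  B. [A] · [kg·m²·s⁻³·A⁻²] = kg·m²·s⁻³·A⁻¹
  C. kg·m²·s⁻³·A⁻¹
  D. [A] / [kg⁻¹·m⁻²·s³·A²] = kg·m²·s⁻³·A⁻¹
  E. [kg·m²·s⁻²·A⁻¹] · [s⁻¹] = kg·m²·s⁻³·A⁻¹
  F. V·s = J·C⁻¹·s = kg·m²·s⁻²·A⁻¹
All reduce to kg·m²·s⁻³·A⁻¹ except F., which is kg·m²·s⁻²·A⁻¹.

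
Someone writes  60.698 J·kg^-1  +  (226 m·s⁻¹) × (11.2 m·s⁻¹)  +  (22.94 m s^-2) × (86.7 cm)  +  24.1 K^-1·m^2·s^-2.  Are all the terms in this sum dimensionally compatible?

No

Work out the base dimensions of each:
  60.698 J·kg^-1:  J·kg⁻¹ = N·m·kg⁻¹ = m²·s⁻²
  (226 m·s⁻¹) × (11.2 m·s⁻¹):  [m·s⁻¹] · [m·s⁻¹] = m²·s⁻²
  (22.94 m s^-2) × (86.7 cm):  [m·s⁻²] · [m] = m²·s⁻²
  24.1 K^-1·m^2·s^-2:  m²·s⁻²·K⁻¹
The terms do not share a single dimension (m²·s⁻² vs m²·s⁻²·K⁻¹).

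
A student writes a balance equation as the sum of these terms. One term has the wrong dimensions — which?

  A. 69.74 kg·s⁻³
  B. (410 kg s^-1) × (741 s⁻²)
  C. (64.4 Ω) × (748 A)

Dimensions:
  A. kg·s⁻³
  B. [kg·s⁻¹] · [s⁻²] = kg·s⁻³
  C. [kg·m²·s⁻³·A⁻²] · [A] = kg·m²·s⁻³·A⁻¹
All reduce to kg·s⁻³ except C., which is kg·m²·s⁻³·A⁻¹.

C.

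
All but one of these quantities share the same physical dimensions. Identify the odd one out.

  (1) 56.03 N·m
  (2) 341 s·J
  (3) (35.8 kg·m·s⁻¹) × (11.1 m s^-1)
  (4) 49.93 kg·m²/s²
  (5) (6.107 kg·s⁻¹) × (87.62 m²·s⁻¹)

(2)

Expand each in SI base units:
  (1) N·m = kg·m·s⁻²·m = kg·m²·s⁻²
  (2) J·s = N·m·s = kg·m²·s⁻¹
  (3) [kg·m·s⁻¹] · [m·s⁻¹] = kg·m²·s⁻²
  (4) kg·m²·s⁻²
  (5) [kg·s⁻¹] · [m²·s⁻¹] = kg·m²·s⁻²
All reduce to kg·m²·s⁻² except (2), which is kg·m²·s⁻¹.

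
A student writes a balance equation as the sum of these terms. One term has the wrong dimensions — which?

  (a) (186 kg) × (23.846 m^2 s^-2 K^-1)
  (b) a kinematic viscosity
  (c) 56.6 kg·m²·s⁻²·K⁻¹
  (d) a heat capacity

Dimensions:
  (a) [kg] · [m²·s⁻²·K⁻¹] = kg·m²·s⁻²·K⁻¹
  (b) [kinematic viscosity] = m²·s⁻¹
  (c) kg·m²·s⁻²·K⁻¹
  (d) [heat capacity] = kg·m²·s⁻²·K⁻¹
All reduce to kg·m²·s⁻²·K⁻¹ except (b), which is m²·s⁻¹.

(b)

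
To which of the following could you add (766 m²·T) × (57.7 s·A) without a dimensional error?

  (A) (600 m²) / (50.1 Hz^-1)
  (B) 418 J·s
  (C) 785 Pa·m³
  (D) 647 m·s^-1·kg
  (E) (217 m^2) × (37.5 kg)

Reference: [kg·m²·s⁻²·A⁻¹] · [s·A] = kg·m²·s⁻¹.
Each option:
  (A) [m²] / [s] = m²·s⁻¹
  (B) J·s = N·m·s = kg·m²·s⁻¹  ← same
  (C) Pa·m³ = N·m⁻²·m³ = kg·m²·s⁻²
  (D) kg·m·s⁻¹
  (E) [m²] · [kg] = kg·m²
Only (B) matches kg·m²·s⁻¹.

(B)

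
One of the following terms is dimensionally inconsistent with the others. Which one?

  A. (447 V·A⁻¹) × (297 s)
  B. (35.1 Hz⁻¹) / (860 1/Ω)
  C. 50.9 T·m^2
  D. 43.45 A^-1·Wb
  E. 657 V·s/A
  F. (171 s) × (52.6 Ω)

Dimensions:
  A. [kg·m²·s⁻³·A⁻²] · [s] = kg·m²·s⁻²·A⁻²
  B. [s] / [kg⁻¹·m⁻²·s³·A²] = kg·m²·s⁻²·A⁻²
  C. T·m² = Wb·m⁻²·m² = kg·m²·s⁻²·A⁻¹
  D. Wb·A⁻¹ = V·s·A⁻¹ = kg·m²·s⁻²·A⁻²
  E. V·s·A⁻¹ = J·C⁻¹·s·A⁻¹ = kg·m²·s⁻²·A⁻²
  F. [s] · [kg·m²·s⁻³·A⁻²] = kg·m²·s⁻²·A⁻²
All reduce to kg·m²·s⁻²·A⁻² except C., which is kg·m²·s⁻²·A⁻¹.

C.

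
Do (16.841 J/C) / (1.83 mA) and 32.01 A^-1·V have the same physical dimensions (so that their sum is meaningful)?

Dimensions:
  (16.841 J/C) / (1.83 mA):  [kg·m²·s⁻³·A⁻¹] / [A] = kg·m²·s⁻³·A⁻²
  32.01 A^-1·V:  V·A⁻¹ = J·C⁻¹·A⁻¹ = kg·m²·s⁻³·A⁻²
Both are kg·m²·s⁻³·A⁻², so they have the same dimensions and can be added.

Yes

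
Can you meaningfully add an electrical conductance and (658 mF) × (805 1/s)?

Yes

Expand each in SI base units:
  an electrical conductance:  [electrical conductance] = kg⁻¹·m⁻²·s³·A²
  (658 mF) × (805 1/s):  [kg⁻¹·m⁻²·s⁴·A²] · [s⁻¹] = kg⁻¹·m⁻²·s³·A²
Both are kg⁻¹·m⁻²·s³·A², so they have the same dimensions and can be added.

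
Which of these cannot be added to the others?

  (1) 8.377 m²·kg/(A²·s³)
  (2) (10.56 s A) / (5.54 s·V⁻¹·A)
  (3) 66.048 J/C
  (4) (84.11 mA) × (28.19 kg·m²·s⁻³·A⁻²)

(1)

Work out the base dimensions of each:
  (1) kg·m²·s⁻³·A⁻²
  (2) [s·A] / [kg⁻¹·m⁻²·s⁴·A²] = kg·m²·s⁻³·A⁻¹
  (3) J·C⁻¹ = N·m·(s·A)⁻¹ = kg·m²·s⁻³·A⁻¹
  (4) [A] · [kg·m²·s⁻³·A⁻²] = kg·m²·s⁻³·A⁻¹
All reduce to kg·m²·s⁻³·A⁻¹ except (1), which is kg·m²·s⁻³·A⁻².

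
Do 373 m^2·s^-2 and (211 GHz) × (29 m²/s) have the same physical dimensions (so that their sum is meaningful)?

Expand each in SI base units:
  373 m^2·s^-2:  m²·s⁻²
  (211 GHz) × (29 m²/s):  [s⁻¹] · [m²·s⁻¹] = m²·s⁻²
Both are m²·s⁻², so they have the same dimensions and can be added.

Yes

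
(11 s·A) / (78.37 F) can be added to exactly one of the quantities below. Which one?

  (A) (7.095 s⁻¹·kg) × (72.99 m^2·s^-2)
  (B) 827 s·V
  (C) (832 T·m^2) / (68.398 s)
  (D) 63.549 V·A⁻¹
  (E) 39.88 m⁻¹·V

(C)

Reference: [s·A] / [kg⁻¹·m⁻²·s⁴·A²] = kg·m²·s⁻³·A⁻¹.
Each option:
  (A) [kg·s⁻¹] · [m²·s⁻²] = kg·m²·s⁻³
  (B) V·s = J·C⁻¹·s = kg·m²·s⁻²·A⁻¹
  (C) [kg·m²·s⁻²·A⁻¹] / [s] = kg·m²·s⁻³·A⁻¹  ← same
  (D) V·A⁻¹ = J·C⁻¹·A⁻¹ = kg·m²·s⁻³·A⁻²
  (E) V·m⁻¹ = J·C⁻¹·m⁻¹ = kg·m·s⁻³·A⁻¹
Only (C) matches kg·m²·s⁻³·A⁻¹.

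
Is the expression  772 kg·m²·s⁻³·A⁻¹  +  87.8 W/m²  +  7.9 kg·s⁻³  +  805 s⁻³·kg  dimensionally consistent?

In SI base units:
  772 kg·m²·s⁻³·A⁻¹:  kg·m²·s⁻³·A⁻¹
  87.8 W/m²:  W·m⁻² = J·s⁻¹·m⁻² = kg·s⁻³
  7.9 kg·s⁻³:  kg·s⁻³
  805 s⁻³·kg:  kg·s⁻³
The terms do not share a single dimension (kg·m²·s⁻³·A⁻¹ vs kg·s⁻³).

No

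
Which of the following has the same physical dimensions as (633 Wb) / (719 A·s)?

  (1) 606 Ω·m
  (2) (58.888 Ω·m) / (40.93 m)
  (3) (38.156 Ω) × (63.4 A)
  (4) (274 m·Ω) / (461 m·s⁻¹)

Reference: [kg·m²·s⁻²·A⁻¹] / [s·A] = kg·m²·s⁻³·A⁻².
Each option:
  (1) Ω·m = V·A⁻¹·m = kg·m³·s⁻³·A⁻²
  (2) [kg·m³·s⁻³·A⁻²] / [m] = kg·m²·s⁻³·A⁻²  ← same
  (3) [kg·m²·s⁻³·A⁻²] · [A] = kg·m²·s⁻³·A⁻¹
  (4) [kg·m³·s⁻³·A⁻²] / [m·s⁻¹] = kg·m²·s⁻²·A⁻²
Only (2) matches kg·m²·s⁻³·A⁻².

(2)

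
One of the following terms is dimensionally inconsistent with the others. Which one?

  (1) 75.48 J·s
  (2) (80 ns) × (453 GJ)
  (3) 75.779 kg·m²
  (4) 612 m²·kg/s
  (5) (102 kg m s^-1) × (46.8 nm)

(3)

In SI base units:
  (1) J·s = N·m·s = kg·m²·s⁻¹
  (2) [s] · [kg·m²·s⁻²] = kg·m²·s⁻¹
  (3) kg·m²
  (4) kg·m²·s⁻¹
  (5) [kg·m·s⁻¹] · [m] = kg·m²·s⁻¹
All reduce to kg·m²·s⁻¹ except (3), which is kg·m².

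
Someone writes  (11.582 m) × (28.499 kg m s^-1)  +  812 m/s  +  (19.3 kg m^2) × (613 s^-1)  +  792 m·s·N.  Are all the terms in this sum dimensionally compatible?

Work out the base dimensions of each:
  (11.582 m) × (28.499 kg m s^-1):  [m] · [kg·m·s⁻¹] = kg·m²·s⁻¹
  812 m/s:  m·s⁻¹
  (19.3 kg m^2) × (613 s^-1):  [kg·m²] · [s⁻¹] = kg·m²·s⁻¹
  792 m·s·N:  N·m·s = kg·m·s⁻²·m·s = kg·m²·s⁻¹
The terms do not share a single dimension (kg·m²·s⁻¹ vs m·s⁻¹).

No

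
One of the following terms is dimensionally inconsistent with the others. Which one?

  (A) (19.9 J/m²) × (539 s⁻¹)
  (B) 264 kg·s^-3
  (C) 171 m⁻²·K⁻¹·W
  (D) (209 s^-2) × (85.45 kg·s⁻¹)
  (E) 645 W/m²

Work out the base dimensions of each:
  (A) [kg·s⁻²] · [s⁻¹] = kg·s⁻³
  (B) kg·s⁻³
  (C) W·m⁻²·K⁻¹ = J·s⁻¹·m⁻²·K⁻¹ = kg·s⁻³·K⁻¹
  (D) [s⁻²] · [kg·s⁻¹] = kg·s⁻³
  (E) W·m⁻² = J·s⁻¹·m⁻² = kg·s⁻³
All reduce to kg·s⁻³ except (C), which is kg·s⁻³·K⁻¹.

(C)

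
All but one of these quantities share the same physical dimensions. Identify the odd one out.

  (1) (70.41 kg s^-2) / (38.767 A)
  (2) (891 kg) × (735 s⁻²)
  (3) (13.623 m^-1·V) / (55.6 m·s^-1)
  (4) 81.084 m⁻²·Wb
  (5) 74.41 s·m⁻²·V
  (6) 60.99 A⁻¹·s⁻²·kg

Reduce each to base SI dimensions:
  (1) [kg·s⁻²] / [A] = kg·s⁻²·A⁻¹
  (2) [kg] · [s⁻²] = kg·s⁻²
  (3) [kg·m·s⁻³·A⁻¹] / [m·s⁻¹] = kg·s⁻²·A⁻¹
  (4) Wb·m⁻² = V·s·m⁻² = kg·s⁻²·A⁻¹
  (5) V·s·m⁻² = J·C⁻¹·s·m⁻² = kg·s⁻²·A⁻¹
  (6) kg·s⁻²·A⁻¹
All reduce to kg·s⁻²·A⁻¹ except (2), which is kg·s⁻².

(2)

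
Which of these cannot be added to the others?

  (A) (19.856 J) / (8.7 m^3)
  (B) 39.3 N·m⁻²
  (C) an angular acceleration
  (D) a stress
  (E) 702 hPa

Dimensions:
  (A) [kg·m²·s⁻²] / [m³] = kg·m⁻¹·s⁻²
  (B) N·m⁻² = kg·m·s⁻²·m⁻² = kg·m⁻¹·s⁻²
  (C) [angular acceleration] = s⁻²
  (D) [stress] = kg·m⁻¹·s⁻²
  (E) Pa = N·m⁻² = kg·m⁻¹·s⁻²
All reduce to kg·m⁻¹·s⁻² except (C), which is s⁻².

(C)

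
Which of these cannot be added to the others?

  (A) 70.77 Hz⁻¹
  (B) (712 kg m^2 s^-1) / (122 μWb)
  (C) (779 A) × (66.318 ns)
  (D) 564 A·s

In SI base units:
  (A) Hz⁻¹ = (s⁻¹)⁻¹ = s
  (B) [kg·m²·s⁻¹] / [kg·m²·s⁻²·A⁻¹] = s·A
  (C) [A] · [s] = s·A
  (D) A·s = s·A
All reduce to s·A except (A), which is s.

(A)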